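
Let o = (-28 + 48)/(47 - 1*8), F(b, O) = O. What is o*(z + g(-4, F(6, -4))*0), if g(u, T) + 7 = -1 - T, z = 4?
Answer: 80/39 ≈ 2.0513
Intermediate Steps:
g(u, T) = -8 - T (g(u, T) = -7 + (-1 - T) = -8 - T)
o = 20/39 (o = 20/(47 - 8) = 20/39 ≈ 0.51282)
o*(z + g(-4, F(6, -4))*0) = 20*(4 + (-8 - 1*(-4))*0)/39 = 20*(4 + (-8 + 4)*0)/39 = 20*(4 - 4*0)/39 = 20*(4 + 0)/39 = (20/39)*4 = 80/39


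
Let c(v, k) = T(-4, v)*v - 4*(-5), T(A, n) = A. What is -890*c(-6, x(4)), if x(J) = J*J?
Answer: -39160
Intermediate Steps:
x(J) = J**2
c(v, k) = 20 - 4*v (c(v, k) = -4*v - 4*(-5) = -4*v + 20 = 20 - 4*v)
-890*c(-6, x(4)) = -890*(20 - 4*(-6)) = -890*(20 + 24) = -890*44 = -39160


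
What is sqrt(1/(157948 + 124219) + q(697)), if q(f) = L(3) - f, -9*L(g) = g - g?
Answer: I*sqrt(55493896192466)/282167 ≈ 26.401*I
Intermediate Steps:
L(g) = 0 (L(g) = -(g - g)/9 = -1/9*0 = 0)
q(f) = -f (q(f) = 0 - f = -f)
sqrt(1/(157948 + 124219) + q(697)) = sqrt(1/(157948 + 124219) - 1*697) = sqrt(1/282167 - 697) = sqrt(-196670398/282167) = I*sqrt(55493896192466)/282167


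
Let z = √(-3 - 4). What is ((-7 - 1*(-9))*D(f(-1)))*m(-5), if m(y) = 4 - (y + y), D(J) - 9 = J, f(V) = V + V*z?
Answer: 224 - 28*I*√7 ≈ 224.0 - 74.081*I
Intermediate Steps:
z = I*√7 (z = √(-7) = I*√7 ≈ 2.6458*I)
f(V) = V + I*V*√7 (f(V) = V + V*(I*√7) = V + I*V*√7)
D(J) = 9 + J
m(y) = 4 - 2*y
((-7 - 1*(-9))*D(f(-1)))*m(-5) = ((-7 - 1*(-9))*(9 - (1 + I*√7)))*(4 - 2*(-5)) = ((-7 + 9)*(9 + (-1 - I*√7)))*(4 + 10) = (2*(8 - I*√7))*14 = (16 - 2*I*√7)*14 = 224 - 28*I*√7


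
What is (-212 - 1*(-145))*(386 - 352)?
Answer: -2278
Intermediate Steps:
(-212 - 1*(-145))*(386 - 352) = (-212 + 145)*34 = -67*34 = -2278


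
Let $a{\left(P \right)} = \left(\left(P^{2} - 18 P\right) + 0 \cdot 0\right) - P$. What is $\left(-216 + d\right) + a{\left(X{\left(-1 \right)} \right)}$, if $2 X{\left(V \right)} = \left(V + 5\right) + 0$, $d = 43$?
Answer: $-207$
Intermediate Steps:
$X{\left(V \right)} = \frac{5}{2} + \frac{V}{2}$ ($X{\left(V \right)} = \frac{\left(V + 5\right) + 0}{2} = \frac{\left(5 + V\right) + 0}{2} = \frac{5 + V}{2} = \frac{5}{2} + \frac{V}{2}$)
$a{\left(P \right)} = P^{2} - 19 P$ ($a{\left(P \right)} = \left(\left(P^{2} - 18 P\right) + 0\right) - P = \left(P^{2} - 18 P\right) - P = P^{2} - 19 P$)
$\left(-216 + d\right) + a{\left(X{\left(-1 \right)} \right)} = \left(-216 + 43\right) + \left(\frac{5}{2} + \frac{1}{2} \left(-1\right)\right) \left(-19 + \left(\frac{5}{2} + \frac{1}{2} \left(-1\right)\right)\right) = -173 + \left(\frac{5}{2} - \frac{1}{2}\right) \left(-19 + \left(\frac{5}{2} - \frac{1}{2}\right)\right) = -173 + 2 \left(-19 + 2\right) = -173 + 2 \left(-17\right) = -173 - 34 = -207$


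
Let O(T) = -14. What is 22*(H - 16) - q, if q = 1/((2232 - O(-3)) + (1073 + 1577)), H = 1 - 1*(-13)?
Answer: -215425/4896 ≈ -44.000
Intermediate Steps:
H = 14 (H = 1 + 13 = 14)
q = 1/4896 (q = 1/((2232 - 1*(-14)) + (1073 + 1577)) = 1/((2232 + 14) + 2650) = 1/(2246 + 2650) = 1/4896 ≈ 0.00020425)
22*(H - 16) - q = 22*(14 - 16) - 1*1/4896 = 22*(-2) - 1/4896 = -44 - 1/4896 = -215425/4896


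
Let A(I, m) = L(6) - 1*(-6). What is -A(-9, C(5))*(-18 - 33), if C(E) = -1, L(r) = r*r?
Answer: 2142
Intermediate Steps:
L(r) = r**2
A(I, m) = 42 (A(I, m) = 6**2 - 1*(-6) = 36 + 6 = 42)
-A(-9, C(5))*(-18 - 33) = -42*(-18 - 33) = -42*(-51) = -1*(-2142) = 2142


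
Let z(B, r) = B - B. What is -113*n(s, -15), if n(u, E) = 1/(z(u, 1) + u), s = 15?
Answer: -113/15 ≈ -7.5333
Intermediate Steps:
z(B, r) = 0
n(u, E) = 1/u (n(u, E) = 1/(0 + u) = 1/u)
-113*n(s, -15) = -113/15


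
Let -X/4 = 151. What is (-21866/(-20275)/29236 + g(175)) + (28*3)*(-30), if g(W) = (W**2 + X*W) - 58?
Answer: -23014792246417/296379950 ≈ -77653.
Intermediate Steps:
X = -604 (X = -4*151 = -604)
g(W) = -58 + W**2 - 604*W (g(W) = (W**2 - 604*W) - 58 = -58 + W**2 - 604*W)
(-21866/(-20275)/29236 + g(175)) + (28*3)*(-30) = (-21866/(-20275)/29236 + (-58 + 175**2 - 604*175)) + (28*3)*(-30) = (-21866*(-1/20275)*(1/29236) + (-58 + 30625 - 105700)) + 84*(-30) = ((21866/20275)*(1/29236) - 75133) - 2520 = (10933/296379950 - 75133) - 2520 = -22267914772417/296379950 - 2520 = -23014792246417/296379950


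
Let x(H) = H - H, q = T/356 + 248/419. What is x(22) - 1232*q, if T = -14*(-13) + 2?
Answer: -50938272/37291 ≈ -1366.0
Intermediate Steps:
T = 184 (T = 182 + 2 = 184)
q = 41346/37291 (q = 184/356 + 248/419 = 184*(1/356) + 248*(1/419) = 46/89 + 248/419 = 41346/37291 ≈ 1.1087)
x(H) = 0
x(22) - 1232*q = 0 - 1232*41346/37291 = 0 - 50938272/37291 = -50938272/37291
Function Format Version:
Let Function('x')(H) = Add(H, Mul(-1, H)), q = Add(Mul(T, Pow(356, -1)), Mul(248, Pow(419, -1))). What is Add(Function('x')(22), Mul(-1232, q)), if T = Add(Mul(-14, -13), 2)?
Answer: Rational(-50938272, 37291) ≈ -1366.0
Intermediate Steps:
T = 184 (T = Add(182, 2) = 184)
q = Rational(41346, 37291) (q = Add(Mul(184, Pow(356, -1)), Mul(248, Pow(419, -1))) = Add(Mul(184, Rational(1, 356)), Mul(248, Rational(1, 419))) = Add(Rational(46, 89), Rational(248, 419)) = Rational(41346, 37291) ≈ 1.1087)
Function('x')(H) = 0
Add(Function('x')(22), Mul(-1232, q)) = Add(0, Mul(-1232, Rational(41346, 37291))) = Add(0, Rational(-50938272, 37291)) = Rational(-50938272, 37291)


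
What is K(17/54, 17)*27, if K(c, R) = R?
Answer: 459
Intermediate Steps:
K(17/54, 17)*27 = 17*27 = 459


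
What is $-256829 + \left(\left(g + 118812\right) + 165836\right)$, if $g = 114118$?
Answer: $141937$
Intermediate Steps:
$-256829 + \left(\left(g + 118812\right) + 165836\right) = -256829 + \left(\left(114118 + 118812\right) + 165836\right) = -256829 + \left(232930 + 165836\right) = -256829 + 398766 = 141937$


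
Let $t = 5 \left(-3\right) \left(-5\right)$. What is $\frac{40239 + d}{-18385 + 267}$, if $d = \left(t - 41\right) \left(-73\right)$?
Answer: $- \frac{37757}{18118} \approx -2.084$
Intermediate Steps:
$t = 75$ ($t = \left(-15\right) \left(-5\right) = 75$)
$d = -2482$ ($d = \left(75 - 41\right) \left(-73\right) = 34 \left(-73\right) = -2482$)
$\frac{40239 + d}{-18385 + 267} = \frac{40239 - 2482}{-18385 + 267} = \frac{37757}{-18118} = 37757 \left(- \frac{1}{18118}\right) = - \frac{37757}{18118}$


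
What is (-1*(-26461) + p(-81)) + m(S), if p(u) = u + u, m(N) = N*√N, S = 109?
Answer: 26299 + 109*√109 ≈ 27437.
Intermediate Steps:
m(N) = N^(3/2)
p(u) = 2*u
(-1*(-26461) + p(-81)) + m(S) = (-1*(-26461) + 2*(-81)) + 109^(3/2) = (26461 - 162) + 109*√109 = 26299 + 109*√109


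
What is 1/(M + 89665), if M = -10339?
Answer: 1/79326 ≈ 1.2606e-5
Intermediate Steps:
1/(M + 89665) = 1/(-10339 + 89665) = 1/79326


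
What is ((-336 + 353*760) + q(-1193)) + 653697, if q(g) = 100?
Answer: 921741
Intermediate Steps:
((-336 + 353*760) + q(-1193)) + 653697 = ((-336 + 353*760) + 100) + 653697 = ((-336 + 268280) + 100) + 653697 = (267944 + 100) + 653697 = 268044 + 653697 = 921741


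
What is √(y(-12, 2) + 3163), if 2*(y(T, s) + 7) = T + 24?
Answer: √3162 ≈ 56.232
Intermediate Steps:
y(T, s) = 5 + T/2 (y(T, s) = -7 + (T + 24)/2 = -7 + (24 + T)/2 = -7 + (12 + T/2) = 5 + T/2)
√(y(-12, 2) + 3163) = √((5 + (½)*(-12)) + 3163) = √((5 - 6) + 3163) = √(-1 + 3163) = √3162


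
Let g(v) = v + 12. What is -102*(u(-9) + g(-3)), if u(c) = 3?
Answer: -1224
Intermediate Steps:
g(v) = 12 + v
-102*(u(-9) + g(-3)) = -102*(3 + (12 - 3)) = -102*(3 + 9) = -102*12 = -1224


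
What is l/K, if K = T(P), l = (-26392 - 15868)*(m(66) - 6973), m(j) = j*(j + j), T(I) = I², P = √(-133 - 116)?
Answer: 73490140/249 ≈ 2.9514e+5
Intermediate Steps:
P = I*√249 (P = √(-249) = I*√249 ≈ 15.78*I)
m(j) = 2*j² (m(j) = j*(2*j) = 2*j²)
l = -73490140 (l = (-26392 - 15868)*(2*66² - 6973) = -42260*(2*4356 - 6973) = -42260*(8712 - 6973) = -42260*1739 = -73490140)
K = -249 (K = (I*√249)² = -249)
l/K = -73490140/(-249) = -73490140*(-1/249) = 73490140/249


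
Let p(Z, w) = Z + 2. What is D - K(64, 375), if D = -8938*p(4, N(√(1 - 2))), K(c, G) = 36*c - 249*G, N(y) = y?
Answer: 37443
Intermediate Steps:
K(c, G) = -249*G + 36*c
p(Z, w) = 2 + Z
D = -53628 (D = -8938*(2 + 4) = -8938*6 = -53628)
D - K(64, 375) = -53628 - (-249*375 + 36*64) = -53628 - (-93375 + 2304) = -53628 - 1*(-91071) = -53628 + 91071 = 37443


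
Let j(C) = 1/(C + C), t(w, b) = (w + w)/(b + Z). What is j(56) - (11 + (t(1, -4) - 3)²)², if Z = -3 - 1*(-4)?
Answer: -5420719/9072 ≈ -597.52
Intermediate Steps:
Z = 1 (Z = -3 + 4 = 1)
t(w, b) = 2*w/(1 + b) (t(w, b) = (w + w)/(b + 1) = (2*w)/(1 + b) = 2*w/(1 + b))
j(C) = 1/(2*C)
j(56) - (11 + (t(1, -4) - 3)²)² = (½)/56 - (11 + (2*1/(1 - 4) - 3)²)² = (½)*(1/56) - (11 + (2*1/(-3) - 3)²)² = 1/112 - (11 + (2*1*(-⅓) - 3)²)² = 1/112 - (11 + (-⅔ - 3)²)² = 1/112 - (11 + (-11/3)²)² = 1/112 - (11 + 121/9)² = 1/112 - (220/9)² = 1/112 - 1*48400/81 = 1/112 - 48400/81 = -5420719/9072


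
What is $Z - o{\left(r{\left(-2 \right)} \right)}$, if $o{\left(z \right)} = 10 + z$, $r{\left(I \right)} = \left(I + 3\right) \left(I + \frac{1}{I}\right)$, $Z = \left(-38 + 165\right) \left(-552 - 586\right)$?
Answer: $- \frac{289067}{2} \approx -1.4453 \cdot 10^{5}$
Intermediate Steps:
$Z = -144526$ ($Z = 127 \left(-1138\right) = -144526$)
$r{\left(I \right)} = \left(3 + I\right) \left(I + \frac{1}{I}\right)$
$Z - o{\left(r{\left(-2 \right)} \right)} = -144526 - \left(10 + \left(1 + \left(-2\right)^{2} + 3 \left(-2\right) + \frac{3}{-2}\right)\right) = -144526 - \left(10 + \left(1 + 4 - 6 + 3 \left(- \frac{1}{2}\right)\right)\right) = -144526 - \left(10 + \left(1 + 4 - 6 - \frac{3}{2}\right)\right) = -144526 - \left(10 - \frac{5}{2}\right) = -144526 - \frac{15}{2} = - \frac{289067}{2}$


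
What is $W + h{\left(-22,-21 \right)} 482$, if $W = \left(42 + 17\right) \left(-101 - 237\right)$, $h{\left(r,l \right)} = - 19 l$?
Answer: $172376$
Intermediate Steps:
$W = -19942$ ($W = 59 \left(-338\right) = -19942$)
$W + h{\left(-22,-21 \right)} 482 = -19942 + \left(-19\right) \left(-21\right) 482 = -19942 + 399 \cdot 482 = -19942 + 192318 = 172376$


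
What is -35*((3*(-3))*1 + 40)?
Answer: -1085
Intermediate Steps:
-35*((3*(-3))*1 + 40) = -35*(-9*1 + 40) = -35*(-9 + 40) = -35*31 = -1085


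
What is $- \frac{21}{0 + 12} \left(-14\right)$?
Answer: $\frac{49}{2} \approx 24.5$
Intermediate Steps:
$- \frac{21}{0 + 12} \left(-14\right) = - \frac{21}{12} \left(-14\right) = \left(-21\right) \frac{1}{12} \left(-14\right) = \left(- \frac{7}{4}\right) \left(-14\right) = \frac{49}{2}$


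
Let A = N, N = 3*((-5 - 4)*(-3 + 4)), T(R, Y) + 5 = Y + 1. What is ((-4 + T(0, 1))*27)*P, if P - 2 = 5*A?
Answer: 25137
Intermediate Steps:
T(R, Y) = -4 + Y (T(R, Y) = -5 + (Y + 1) = -5 + (1 + Y) = -4 + Y)
N = -27 (N = 3*(-9*1) = 3*(-9) = -27)
A = -27
P = -133 (P = 2 + 5*(-27) = 2 - 135 = -133)
((-4 + T(0, 1))*27)*P = ((-4 + (-4 + 1))*27)*(-133) = ((-4 - 3)*27)*(-133) = -7*27*(-133) = -189*(-133) = 25137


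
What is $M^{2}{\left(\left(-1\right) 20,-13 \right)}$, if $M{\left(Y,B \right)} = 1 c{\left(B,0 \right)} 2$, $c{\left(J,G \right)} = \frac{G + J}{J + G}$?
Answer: $4$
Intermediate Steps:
$c{\left(J,G \right)} = 1$ ($c{\left(J,G \right)} = \frac{G + J}{G + J} = 1$)
$M{\left(Y,B \right)} = 2$ ($M{\left(Y,B \right)} = 1 \cdot 1 \cdot 2 = 1 \cdot 2 = 2$)
$M^{2}{\left(\left(-1\right) 20,-13 \right)} = 2^{2} = 4$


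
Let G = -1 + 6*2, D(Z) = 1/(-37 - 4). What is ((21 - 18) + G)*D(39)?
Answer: -14/41 ≈ -0.34146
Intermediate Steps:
D(Z) = -1/41 (D(Z) = 1/(-41) = -1/41)
G = 11 (G = -1 + 12 = 11)
((21 - 18) + G)*D(39) = ((21 - 18) + 11)*(-1/41) = (3 + 11)*(-1/41) = 14*(-1/41) = -14/41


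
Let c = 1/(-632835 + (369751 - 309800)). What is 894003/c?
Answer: -512160014652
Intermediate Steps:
c = -1/572884 (c = 1/(-632835 + 59951) = 1/(-572884) = -1/572884 ≈ -1.7456e-6)
894003/c = 894003/(-1/572884) = 894003*(-572884) = -512160014652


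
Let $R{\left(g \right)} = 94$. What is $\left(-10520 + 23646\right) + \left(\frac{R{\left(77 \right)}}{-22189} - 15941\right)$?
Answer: $- \frac{62462129}{22189} \approx -2815.0$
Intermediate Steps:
$\left(-10520 + 23646\right) + \left(\frac{R{\left(77 \right)}}{-22189} - 15941\right) = \left(-10520 + 23646\right) - \left(15941 - \frac{94}{-22189}\right) = 13126 + \left(94 \left(- \frac{1}{22189}\right) - 15941\right) = 13126 - \frac{353714943}{22189} = - \frac{62462129}{22189}$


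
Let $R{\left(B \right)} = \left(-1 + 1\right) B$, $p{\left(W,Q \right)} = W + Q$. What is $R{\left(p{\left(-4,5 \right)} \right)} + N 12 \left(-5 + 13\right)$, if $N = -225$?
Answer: $-21600$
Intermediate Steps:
$p{\left(W,Q \right)} = Q + W$
$R{\left(B \right)} = 0$ ($R{\left(B \right)} = 0 B = 0$)
$R{\left(p{\left(-4,5 \right)} \right)} + N 12 \left(-5 + 13\right) = 0 - 225 \cdot 12 \left(-5 + 13\right) = 0 - 225 \cdot 12 \cdot 8 = 0 - 21600 = -21600$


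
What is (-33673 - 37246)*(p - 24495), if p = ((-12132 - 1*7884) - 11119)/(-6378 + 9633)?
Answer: 1131333361768/651 ≈ 1.7378e+9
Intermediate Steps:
p = -6227/651 (p = ((-12132 - 7884) - 11119)/3255 = (-20016 - 11119)*(1/3255) = -31135*1/3255 = -6227/651 ≈ -9.5653)
(-33673 - 37246)*(p - 24495) = (-33673 - 37246)*(-6227/651 - 24495) = -70919*(-15952472/651) = 1131333361768/651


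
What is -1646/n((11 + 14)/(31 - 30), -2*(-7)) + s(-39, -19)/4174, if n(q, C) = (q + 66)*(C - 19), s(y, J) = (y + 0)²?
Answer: 7562459/1899170 ≈ 3.9820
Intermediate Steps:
s(y, J) = y²
n(q, C) = (-19 + C)*(66 + q) (n(q, C) = (66 + q)*(-19 + C) = (-19 + C)*(66 + q))
-1646/n((11 + 14)/(31 - 30), -2*(-7)) + s(-39, -19)/4174 = -1646/(-1254 - 19*(11 + 14)/(31 - 30) + 66*(-2*(-7)) + (-2*(-7))*((11 + 14)/(31 - 30))) + (-39)²/4174 = -1646/(-1254 - 475/1 + 66*14 + 14*(25/1)) + 1521*(1/4174) = -1646/(-1254 - 475 + 924 + 14*(25*1)) + 1521/4174 = -1646/(-1254 - 19*25 + 924 + 14*25) + 1521/4174 = -1646/(-1254 - 475 + 924 + 350) + 1521/4174 = -1646/(-455) + 1521/4174 = -1646*(-1/455) + 1521/4174 = 1646/455 + 1521/4174 = 7562459/1899170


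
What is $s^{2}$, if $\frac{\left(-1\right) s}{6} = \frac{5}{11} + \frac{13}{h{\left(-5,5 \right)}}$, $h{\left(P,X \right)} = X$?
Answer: $\frac{1016064}{3025} \approx 335.89$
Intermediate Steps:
$s = - \frac{1008}{55}$ ($s = - 6 \left(\frac{5}{11} + \frac{13}{5}\right) = \left(-6\right) \frac{168}{55} = - \frac{1008}{55} \approx -18.327$)
$s^{2} = \left(- \frac{1008}{55}\right)^{2} = \frac{1016064}{3025}$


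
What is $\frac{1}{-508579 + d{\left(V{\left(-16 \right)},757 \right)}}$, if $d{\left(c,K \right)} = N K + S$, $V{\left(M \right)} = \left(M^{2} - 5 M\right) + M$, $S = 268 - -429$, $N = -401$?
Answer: $- \frac{1}{811439} \approx -1.2324 \cdot 10^{-6}$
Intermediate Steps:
$S = 697$ ($S = 268 + 429 = 697$)
$V{\left(M \right)} = M^{2} - 4 M$
$d{\left(c,K \right)} = 697 - 401 K$ ($d{\left(c,K \right)} = - 401 K + 697 = 697 - 401 K$)
$\frac{1}{-508579 + d{\left(V{\left(-16 \right)},757 \right)}} = \frac{1}{-508579 + \left(697 - 303557\right)} = \frac{1}{-508579 - 302860} = \frac{1}{-811439} = - \frac{1}{811439}$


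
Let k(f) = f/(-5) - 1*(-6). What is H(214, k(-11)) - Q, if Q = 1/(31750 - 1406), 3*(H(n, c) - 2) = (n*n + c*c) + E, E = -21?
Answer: 34780474789/2275800 ≈ 15283.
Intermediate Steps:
k(f) = 6 - f/5 (k(f) = f*(-1/5) + 6 = -f/5 + 6 = 6 - f/5)
H(n, c) = -5 + c**2/3 + n**2/3 (H(n, c) = 2 + ((n*n + c*c) - 21)/3 = 2 + ((n**2 + c**2) - 21)/3 = 2 + ((c**2 + n**2) - 21)/3 = 2 + (-21 + c**2 + n**2)/3 = 2 + (-7 + c**2/3 + n**2/3) = -5 + c**2/3 + n**2/3)
Q = 1/30344 ≈ 3.2955e-5
H(214, k(-11)) - Q = (-5 + (6 - 1/5*(-11))**2/3 + (1/3)*214**2) - 1*1/30344 = (-5 + (6 + 11/5)**2/3 + (1/3)*45796) - 1/30344 = (-5 + (41/5)**2/3 + 45796/3) - 1/30344 = (-5 + (1/3)*(1681/25) + 45796/3) - 1/30344 = (-5 + 1681/75 + 45796/3) - 1/30344 = 1146206/75 - 1/30344 = 34780474789/2275800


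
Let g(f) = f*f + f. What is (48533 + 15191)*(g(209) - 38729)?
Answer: 328879564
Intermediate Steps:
g(f) = f + f² (g(f) = f² + f = f + f²)
(48533 + 15191)*(g(209) - 38729) = (48533 + 15191)*(209*(1 + 209) - 38729) = 63724*(209*210 - 38729) = 63724*(43890 - 38729) = 63724*5161 = 328879564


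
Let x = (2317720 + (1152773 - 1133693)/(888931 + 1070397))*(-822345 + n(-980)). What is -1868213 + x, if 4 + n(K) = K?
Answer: -467360458867944853/244916 ≈ -1.9082e+12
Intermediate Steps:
n(K) = -4 + K
x = -467360001312689745/244916 (x = (2317720 + (1152773 - 1133693)/(888931 + 1070397))*(-822345 + (-4 - 980)) = (2317720 + 19080/1959328)*(-822345 - 984) = (2317720 + 19080*(1/1959328))*(-823329) = (2317720 + 2385/244916)*(-823329) = (567646713905/244916)*(-823329) = -467360001312689745/244916 ≈ -1.9082e+12)
-1868213 + x = -1868213 - 467360001312689745/244916 = -467360458867944853/244916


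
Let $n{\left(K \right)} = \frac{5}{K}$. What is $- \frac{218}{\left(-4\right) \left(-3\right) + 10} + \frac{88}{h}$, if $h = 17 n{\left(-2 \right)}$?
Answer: $- \frac{11201}{935} \approx -11.98$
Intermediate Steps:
$h = - \frac{85}{2}$ ($h = 17 \frac{5}{-2} = 17 \cdot 5 \left(- \frac{1}{2}\right) = 17 \left(- \frac{5}{2}\right) = - \frac{85}{2} \approx -42.5$)
$- \frac{218}{\left(-4\right) \left(-3\right) + 10} + \frac{88}{h} = - \frac{218}{\left(-4\right) \left(-3\right) + 10} + \frac{88}{- \frac{85}{2}} = - \frac{218}{12 + 10} + 88 \left(- \frac{2}{85}\right) = - \frac{218}{22} - \frac{176}{85} = \left(-218\right) \frac{1}{22} - \frac{176}{85} = - \frac{109}{11} - \frac{176}{85} = - \frac{11201}{935}$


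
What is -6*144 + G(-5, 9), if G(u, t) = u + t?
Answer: -860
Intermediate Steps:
G(u, t) = t + u
-6*144 + G(-5, 9) = -6*144 + (9 - 5) = -864 + 4 = -860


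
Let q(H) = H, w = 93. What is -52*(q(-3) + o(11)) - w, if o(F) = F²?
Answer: -6229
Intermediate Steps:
-52*(q(-3) + o(11)) - w = -52*(-3 + 11²) - 1*93 = -52*(-3 + 121) - 93 = -52*118 - 93 = -6136 - 93 = -6229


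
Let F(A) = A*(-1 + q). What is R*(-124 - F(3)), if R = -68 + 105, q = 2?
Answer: -4699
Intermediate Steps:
F(A) = A (F(A) = A*(-1 + 2) = A*1 = A)
R = 37
R*(-124 - F(3)) = 37*(-124 - 1*3) = 37*(-124 - 3) = 37*(-127) = -4699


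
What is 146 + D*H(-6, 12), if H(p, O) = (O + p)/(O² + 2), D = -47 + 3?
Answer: 10526/73 ≈ 144.19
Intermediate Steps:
D = -44
H(p, O) = (O + p)/(2 + O²)
146 + D*H(-6, 12) = 146 - 44*(12 - 6)/(2 + 12²) = 146 - 44*6/(2 + 144) = 146 - 44*6/146 = 146 - 22*6/73 = 146 - 44*3/73 = 146 - 132/73 = 10526/73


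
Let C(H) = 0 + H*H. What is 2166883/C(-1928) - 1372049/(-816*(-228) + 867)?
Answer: -4695135654071/694797447360 ≈ -6.7576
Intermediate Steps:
C(H) = H**2 (C(H) = 0 + H**2 = H**2)
2166883/C(-1928) - 1372049/(-816*(-228) + 867) = 2166883/((-1928)**2) - 1372049/(-816*(-228) + 867) = 2166883/3717184 - 1372049/(186048 + 867) = 2166883*(1/3717184) - 1372049/186915 = 2166883/3717184 - 1372049*1/186915 = 2166883/3717184 - 1372049/186915 = -4695135654071/694797447360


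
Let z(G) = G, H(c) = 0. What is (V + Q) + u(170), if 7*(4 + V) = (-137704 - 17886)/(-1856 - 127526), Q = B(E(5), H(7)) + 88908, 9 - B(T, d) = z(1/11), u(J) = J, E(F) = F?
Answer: 40340115099/452837 ≈ 89083.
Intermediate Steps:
B(T, d) = 98/11 (B(T, d) = 9 - 1/11 = 98/11)
Q = 978086/11 (Q = 98/11 + 88908 = 978086/11 ≈ 88917.)
V = -1733553/452837 (V = -4 + ((-137704 - 17886)/(-1856 - 127526))/7 = -4 + (-155590/(-129382))/7 = -4 + (-155590*(-1/129382))/7 = -4 + (1/7)*(77795/64691) = -4 + 77795/452837 = -1733553/452837 ≈ -3.8282)
(V + Q) + u(170) = (-1733553/452837 + 978086/11) + 170 = 40263132809/452837 + 170 = 40340115099/452837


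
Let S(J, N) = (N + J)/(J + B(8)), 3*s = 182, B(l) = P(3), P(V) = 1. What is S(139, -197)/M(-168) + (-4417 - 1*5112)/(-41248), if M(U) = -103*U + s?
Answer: 8686168061/37603532960 ≈ 0.23099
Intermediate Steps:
B(l) = 1
s = 182/3 (s = (1/3)*182 = 182/3 ≈ 60.667)
S(J, N) = (J + N)/(1 + J) (S(J, N) = (N + J)/(J + 1) = (J + N)/(1 + J))
M(U) = 182/3 - 103*U (M(U) = -103*U + 182/3 = 182/3 - 103*U)
S(139, -197)/M(-168) + (-4417 - 1*5112)/(-41248) = ((139 - 197)/(1 + 139))/(182/3 - 103*(-168)) + (-4417 - 1*5112)/(-41248) = (-58/140)/(182/3 + 17304) + (-4417 - 5112)*(-1/41248) = ((1/140)*(-58))/(52094/3) - 9529*(-1/41248) = -29/70*3/52094 + 9529/41248 = -87/3646580 + 9529/41248 = 8686168061/37603532960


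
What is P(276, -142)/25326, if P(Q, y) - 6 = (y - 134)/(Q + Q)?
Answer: 11/50652 ≈ 0.00021717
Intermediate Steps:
P(Q, y) = 6 + (-134 + y)/(2*Q) (P(Q, y) = 6 + (y - 134)/(Q + Q) = 6 + (-134 + y)/((2*Q)) = 6 + (-134 + y)*(1/(2*Q)) = 6 + (-134 + y)/(2*Q))
P(276, -142)/25326 = ((½)*(-134 - 142 + 12*276)/276)/25326 = ((½)*(1/276)*(-134 - 142 + 3312))*(1/25326) = ((½)*(1/276)*3036)*(1/25326) = (11/2)*(1/25326) = 11/50652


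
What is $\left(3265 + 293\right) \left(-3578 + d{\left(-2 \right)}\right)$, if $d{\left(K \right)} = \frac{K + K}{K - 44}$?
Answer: $- \frac{292794936}{23} \approx -1.273 \cdot 10^{7}$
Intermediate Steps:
$d{\left(K \right)} = \frac{2 K}{-44 + K}$
$\left(3265 + 293\right) \left(-3578 + d{\left(-2 \right)}\right) = \left(3265 + 293\right) \left(-3578 + 2 \left(-2\right) \frac{1}{-44 - 2}\right) = 3558 \left(-3578 + 2 \left(-2\right) \frac{1}{-46}\right) = 3558 \left(-3578 + 2 \left(-2\right) \left(- \frac{1}{46}\right)\right) = 3558 \left(-3578 + \frac{2}{23}\right) = 3558 \left(- \frac{82292}{23}\right) = - \frac{292794936}{23}$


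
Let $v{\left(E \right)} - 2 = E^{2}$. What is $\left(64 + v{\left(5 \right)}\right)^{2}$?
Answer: $8281$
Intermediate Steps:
$v{\left(E \right)} = 2 + E^{2}$
$\left(64 + v{\left(5 \right)}\right)^{2} = \left(64 + \left(2 + 5^{2}\right)\right)^{2} = \left(64 + \left(2 + 25\right)\right)^{2} = \left(64 + 27\right)^{2} = 91^{2} = 8281$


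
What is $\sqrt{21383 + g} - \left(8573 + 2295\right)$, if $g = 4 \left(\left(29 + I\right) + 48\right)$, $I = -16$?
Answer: $-10868 + 9 \sqrt{267} \approx -10721.0$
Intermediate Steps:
$g = 244$ ($g = 4 \left(\left(29 - 16\right) + 48\right) = 4 \left(13 + 48\right) = 4 \cdot 61 = 244$)
$\sqrt{21383 + g} - \left(8573 + 2295\right) = \sqrt{21383 + 244} - \left(8573 + 2295\right) = \sqrt{21627} - 10868 = 9 \sqrt{267} - 10868 = -10868 + 9 \sqrt{267}$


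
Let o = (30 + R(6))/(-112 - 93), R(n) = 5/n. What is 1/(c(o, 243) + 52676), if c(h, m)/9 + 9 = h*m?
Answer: 82/4285817 ≈ 1.9133e-5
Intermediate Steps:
o = -37/246 (o = (30 + 5/6)/(-112 - 93) = (30 + 5*(1/6))/(-205) = (30 + 5/6)*(-1/205) = (185/6)*(-1/205) = -37/246 ≈ -0.15041)
c(h, m) = -81 + 9*h*m (c(h, m) = -81 + 9*(h*m) = -81 + 9*h*m)
1/(c(o, 243) + 52676) = 1/((-81 + 9*(-37/246)*243) + 52676) = 1/((-81 - 26973/82) + 52676) = 1/(-33615/82 + 52676) = 1/(4285817/82) = 82/4285817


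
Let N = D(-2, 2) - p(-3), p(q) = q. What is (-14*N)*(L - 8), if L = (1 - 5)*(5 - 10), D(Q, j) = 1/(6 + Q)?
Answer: -546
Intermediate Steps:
N = 13/4 (N = 1/(6 - 2) - 1*(-3) = 1/4 + 3 = ¼ + 3 = 13/4 ≈ 3.2500)
L = 20 (L = -4*(-5) = 20)
(-14*N)*(L - 8) = (-14*13/4)*(20 - 8) = -91/2*12 = -546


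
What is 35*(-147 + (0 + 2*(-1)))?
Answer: -5215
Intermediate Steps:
35*(-147 + (0 + 2*(-1))) = 35*(-147 + (0 - 2)) = 35*(-147 - 2) = 35*(-149) = -5215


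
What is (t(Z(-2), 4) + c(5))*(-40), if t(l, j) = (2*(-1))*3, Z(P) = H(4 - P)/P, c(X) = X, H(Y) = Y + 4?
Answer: 40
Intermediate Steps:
H(Y) = 4 + Y
Z(P) = (8 - P)/P (Z(P) = (4 + (4 - P))/P = (8 - P)/P)
t(l, j) = -6 (t(l, j) = -2*3 = -6)
(t(Z(-2), 4) + c(5))*(-40) = (-6 + 5)*(-40) = -1*(-40) = 40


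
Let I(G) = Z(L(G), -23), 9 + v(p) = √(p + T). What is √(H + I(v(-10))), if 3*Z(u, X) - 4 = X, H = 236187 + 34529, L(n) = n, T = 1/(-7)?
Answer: √2436387/3 ≈ 520.30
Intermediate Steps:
T = -⅐ ≈ -0.14286
v(p) = -9 + √(-⅐ + p) (v(p) = -9 + √(p - ⅐) = -9 + √(-⅐ + p))
H = 270716
Z(u, X) = 4/3 + X/3
I(G) = -19/3 (I(G) = 4/3 + (⅓)*(-23) = 4/3 - 23/3 = -19/3)
√(H + I(v(-10))) = √(270716 - 19/3) = √(812129/3) = √2436387/3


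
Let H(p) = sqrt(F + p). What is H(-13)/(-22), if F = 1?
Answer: -I*sqrt(3)/11 ≈ -0.15746*I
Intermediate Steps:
H(p) = sqrt(1 + p)
H(-13)/(-22) = sqrt(1 - 13)/(-22) = sqrt(-12)*(-1/22) = (2*I*sqrt(3))*(-1/22) = -I*sqrt(3)/11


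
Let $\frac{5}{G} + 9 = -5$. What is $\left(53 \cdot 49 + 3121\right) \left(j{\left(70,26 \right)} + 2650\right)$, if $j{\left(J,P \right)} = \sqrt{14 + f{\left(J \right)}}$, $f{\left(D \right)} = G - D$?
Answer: $15152700 + \frac{2859 i \sqrt{11046}}{7} \approx 1.5153 \cdot 10^{7} + 42926.0 i$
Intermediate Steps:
$G = - \frac{5}{14}$ ($G = \frac{5}{-9 - 5} = \frac{5}{-14} = 5 \left(- \frac{1}{14}\right) = - \frac{5}{14} \approx -0.35714$)
$f{\left(D \right)} = - \frac{5}{14} - D$
$j{\left(J,P \right)} = \sqrt{\frac{191}{14} - J}$ ($j{\left(J,P \right)} = \sqrt{14 - \left(\frac{5}{14} + J\right)} = \sqrt{\frac{191}{14} - J}$)
$\left(53 \cdot 49 + 3121\right) \left(j{\left(70,26 \right)} + 2650\right) = \left(53 \cdot 49 + 3121\right) \left(\frac{\sqrt{2674 - 13720}}{14} + 2650\right) = \left(2597 + 3121\right) \left(\frac{\sqrt{2674 - 13720}}{14} + 2650\right) = 5718 \left(\frac{\sqrt{-11046}}{14} + 2650\right) = 5718 \left(\frac{i \sqrt{11046}}{14} + 2650\right) = 5718 \left(2650 + \frac{i \sqrt{11046}}{14}\right) = 15152700 + \frac{2859 i \sqrt{11046}}{7}$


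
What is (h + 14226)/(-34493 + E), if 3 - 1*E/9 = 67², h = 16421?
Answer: -30647/74867 ≈ -0.40935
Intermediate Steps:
E = -40374 (E = 27 - 9*67² = 27 - 9*4489 = 27 - 40401 = -40374)
(h + 14226)/(-34493 + E) = (16421 + 14226)/(-34493 - 40374) = 30647/(-74867) = 30647*(-1/74867) = -30647/74867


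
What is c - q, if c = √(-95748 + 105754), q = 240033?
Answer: -240033 + √10006 ≈ -2.3993e+5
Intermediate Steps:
c = √10006 ≈ 100.03
c - q = √10006 - 1*240033 = √10006 - 240033 = -240033 + √10006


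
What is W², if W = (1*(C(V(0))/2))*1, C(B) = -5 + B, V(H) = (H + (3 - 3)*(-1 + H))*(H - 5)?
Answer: 25/4 ≈ 6.2500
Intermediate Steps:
V(H) = H*(-5 + H) (V(H) = (H + 0*(-1 + H))*(-5 + H) = (H + 0)*(-5 + H) = H*(-5 + H))
W = -5/2 (W = (1*((-5 + 0*(-5 + 0))/2))*1 = (1*((-5 + 0*(-5))*(½)))*1 = (1*((-5 + 0)*(½)))*1 = (1*(-5*½))*1 = (1*(-5/2))*1 = -5/2*1 = -5/2 ≈ -2.5000)
W² = (-5/2)² = 25/4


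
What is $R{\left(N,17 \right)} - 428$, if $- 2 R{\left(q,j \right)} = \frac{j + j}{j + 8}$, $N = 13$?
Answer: $- \frac{10717}{25} \approx -428.68$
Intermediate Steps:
$R{\left(q,j \right)} = - \frac{j}{8 + j}$ ($R{\left(q,j \right)} = - \frac{\left(j + j\right) \frac{1}{j + 8}}{2} = - \frac{2 j \frac{1}{8 + j}}{2} = - \frac{j}{8 + j}$)
$R{\left(N,17 \right)} - 428 = \left(-1\right) 17 \frac{1}{8 + 17} - 428 = \left(-1\right) 17 \cdot \frac{1}{25} - 428 = - \frac{17}{25} - 428 = - \frac{10717}{25}$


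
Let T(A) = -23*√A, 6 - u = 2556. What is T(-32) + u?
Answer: -2550 - 92*I*√2 ≈ -2550.0 - 130.11*I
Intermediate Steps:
u = -2550 (u = 6 - 1*2556 = 6 - 2556 = -2550)
T(-32) + u = -92*I*√2 - 2550 = -2550 - 92*I*√2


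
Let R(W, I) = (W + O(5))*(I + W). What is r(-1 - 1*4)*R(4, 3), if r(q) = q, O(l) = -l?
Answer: 35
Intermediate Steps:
R(W, I) = (-5 + W)*(I + W) (R(W, I) = (W - 1*5)*(I + W) = (W - 5)*(I + W) = (-5 + W)*(I + W))
r(-1 - 1*4)*R(4, 3) = (-1 - 1*4)*(4**2 - 5*3 - 5*4 + 3*4) = (-1 - 4)*(16 - 15 - 20 + 12) = -5*(-7) = 35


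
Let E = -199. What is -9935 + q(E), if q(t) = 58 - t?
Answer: -9678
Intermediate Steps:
-9935 + q(E) = -9935 + (58 - 1*(-199)) = -9935 + (58 + 199) = -9935 + 257 = -9678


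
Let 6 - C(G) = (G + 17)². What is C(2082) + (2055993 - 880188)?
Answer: -3229990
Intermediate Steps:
C(G) = 6 - (17 + G)² (C(G) = 6 - (G + 17)² = 6 - (17 + G)²)
C(2082) + (2055993 - 880188) = (6 - (17 + 2082)²) + (2055993 - 880188) = (6 - 1*2099²) + 1175805 = (6 - 1*4405801) + 1175805 = (6 - 4405801) + 1175805 = -4405795 + 1175805 = -3229990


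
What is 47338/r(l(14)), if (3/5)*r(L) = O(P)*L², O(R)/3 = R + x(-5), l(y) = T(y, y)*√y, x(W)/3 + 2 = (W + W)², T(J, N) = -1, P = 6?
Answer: 23669/10500 ≈ 2.2542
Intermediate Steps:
x(W) = -6 + 12*W² (x(W) = -6 + 3*(W + W)² = -6 + 3*(2*W)² = -6 + 3*(4*W²) = -6 + 12*W²)
l(y) = -√y
O(R) = 882 + 3*R (O(R) = 3*(R + (-6 + 12*(-5)²)) = 3*(R + (-6 + 12*25)) = 3*(R + (-6 + 300)) = 3*(R + 294) = 3*(294 + R) = 882 + 3*R)
r(L) = 1500*L² (r(L) = 5*((882 + 3*6)*L²)/3 = 5*((882 + 18)*L²)/3 = 5*(900*L²)/3 = 1500*L²)
47338/r(l(14)) = 47338/((1500*(-√14)²)) = 47338/((1500*14)) = 47338/21000 = 47338*(1/21000) = 23669/10500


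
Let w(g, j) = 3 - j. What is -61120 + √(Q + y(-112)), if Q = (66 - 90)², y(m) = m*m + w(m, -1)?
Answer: -61120 + 2*√3281 ≈ -61005.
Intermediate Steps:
y(m) = 4 + m² (y(m) = m*m + (3 - 1*(-1)) = m² + (3 + 1) = m² + 4 = 4 + m²)
Q = 576 (Q = (-24)² = 576)
-61120 + √(Q + y(-112)) = -61120 + √(576 + (4 + (-112)²)) = -61120 + √(576 + (4 + 12544)) = -61120 + √(576 + 12548) = -61120 + √13124 = -61120 + 2*√3281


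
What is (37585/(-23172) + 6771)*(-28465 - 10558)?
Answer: -6121148833621/23172 ≈ -2.6416e+8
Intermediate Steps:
(37585/(-23172) + 6771)*(-28465 - 10558) = (37585*(-1/23172) + 6771)*(-39023) = (-37585/23172 + 6771)*(-39023) = (156860027/23172)*(-39023) = -6121148833621/23172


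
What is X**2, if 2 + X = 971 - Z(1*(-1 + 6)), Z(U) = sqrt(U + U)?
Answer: (969 - sqrt(10))**2 ≈ 9.3284e+5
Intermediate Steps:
Z(U) = sqrt(2)*sqrt(U) (Z(U) = sqrt(2*U) = sqrt(2)*sqrt(U))
X = 969 - sqrt(10) (X = -2 + (971 - sqrt(2)*sqrt(1*(-1 + 6))) = -2 + (971 - sqrt(2)*sqrt(1*5)) = -2 + (971 - sqrt(2)*sqrt(5)) = -2 + (971 - sqrt(10)) = 969 - sqrt(10) ≈ 965.84)
X**2 = (969 - sqrt(10))**2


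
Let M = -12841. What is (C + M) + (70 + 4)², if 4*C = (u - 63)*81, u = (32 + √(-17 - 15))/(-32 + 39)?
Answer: -239349/28 + 81*I*√2/7 ≈ -8548.2 + 16.364*I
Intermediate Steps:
u = 32/7 + 4*I*√2/7 (u = (32 + √(-32))/7 = (32 + 4*I*√2)*(⅐) = 32/7 + 4*I*√2/7 ≈ 4.5714 + 0.80812*I)
C = -33129/28 + 81*I*√2/7 (C = (((32/7 + 4*I*√2/7) - 63)*81)/4 = ((-409/7 + 4*I*√2/7)*81)/4 = (-33129/7 + 324*I*√2/7)/4 = -33129/28 + 81*I*√2/7 ≈ -1183.2 + 16.364*I)
(C + M) + (70 + 4)² = ((-33129/28 + 81*I*√2/7) - 12841) + (70 + 4)² = (-392677/28 + 81*I*√2/7) + 74² = (-392677/28 + 81*I*√2/7) + 5476 = -239349/28 + 81*I*√2/7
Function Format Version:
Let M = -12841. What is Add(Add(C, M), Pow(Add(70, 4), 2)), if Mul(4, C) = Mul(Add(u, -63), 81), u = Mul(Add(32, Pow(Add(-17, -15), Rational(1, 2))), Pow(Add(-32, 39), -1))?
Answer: Add(Rational(-239349, 28), Mul(Rational(81, 7), I, Pow(2, Rational(1, 2)))) ≈ Add(-8548.2, Mul(16.364, I))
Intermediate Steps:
u = Add(Rational(32, 7), Mul(Rational(4, 7), I, Pow(2, Rational(1, 2)))) (u = Mul(Add(32, Pow(-32, Rational(1, 2))), Pow(7, -1)) = Mul(Add(32, Mul(4, I, Pow(2, Rational(1, 2)))), Rational(1, 7)) = Add(Rational(32, 7), Mul(Rational(4, 7), I, Pow(2, Rational(1, 2)))) ≈ Add(4.5714, Mul(0.80812, I)))
C = Add(Rational(-33129, 28), Mul(Rational(81, 7), I, Pow(2, Rational(1, 2)))) (C = Mul(Rational(1, 4), Mul(Add(Add(Rational(32, 7), Mul(Rational(4, 7), I, Pow(2, Rational(1, 2)))), -63), 81)) = Mul(Rational(1, 4), Mul(Add(Rational(-409, 7), Mul(Rational(4, 7), I, Pow(2, Rational(1, 2)))), 81)) = Mul(Rational(1, 4), Add(Rational(-33129, 7), Mul(Rational(324, 7), I, Pow(2, Rational(1, 2))))) = Add(Rational(-33129, 28), Mul(Rational(81, 7), I, Pow(2, Rational(1, 2)))) ≈ Add(-1183.2, Mul(16.364, I)))
Add(Add(C, M), Pow(Add(70, 4), 2)) = Add(Add(Add(Rational(-33129, 28), Mul(Rational(81, 7), I, Pow(2, Rational(1, 2)))), -12841), Pow(Add(70, 4), 2)) = Add(Add(Rational(-392677, 28), Mul(Rational(81, 7), I, Pow(2, Rational(1, 2)))), Pow(74, 2)) = Add(Add(Rational(-392677, 28), Mul(Rational(81, 7), I, Pow(2, Rational(1, 2)))), 5476) = Add(Rational(-239349, 28), Mul(Rational(81, 7), I, Pow(2, Rational(1, 2))))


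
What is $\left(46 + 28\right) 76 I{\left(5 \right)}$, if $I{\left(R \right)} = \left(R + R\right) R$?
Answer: $281200$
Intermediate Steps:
$I{\left(R \right)} = 2 R^{2}$ ($I{\left(R \right)} = 2 R R = 2 R^{2}$)
$\left(46 + 28\right) 76 I{\left(5 \right)} = \left(46 + 28\right) 76 \cdot 2 \cdot 5^{2} = 74 \cdot 76 \cdot 2 \cdot 25 = 5624 \cdot 50 = 281200$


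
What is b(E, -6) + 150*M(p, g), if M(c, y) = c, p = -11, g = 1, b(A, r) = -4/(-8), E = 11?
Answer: -3299/2 ≈ -1649.5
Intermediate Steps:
b(A, r) = ½ (b(A, r) = -4*(-⅛) = ½)
b(E, -6) + 150*M(p, g) = ½ + 150*(-11) = ½ - 1650 = -3299/2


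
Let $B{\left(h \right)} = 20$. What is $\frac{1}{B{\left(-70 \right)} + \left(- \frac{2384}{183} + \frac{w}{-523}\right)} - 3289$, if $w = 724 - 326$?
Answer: $- \frac{1955260837}{594514} \approx -3288.8$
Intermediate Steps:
$w = 398$
$\frac{1}{B{\left(-70 \right)} + \left(- \frac{2384}{183} + \frac{w}{-523}\right)} - 3289 = \frac{1}{20 + \left(- \frac{2384}{183} + \frac{398}{-523}\right)} - 3289 = \frac{1}{20 + \left(\left(-2384\right) \frac{1}{183} + 398 \left(- \frac{1}{523}\right)\right)} - 3289 = \frac{1}{20 - \frac{1319666}{95709}} - 3289 = \frac{1}{\frac{594514}{95709}} - 3289 = \frac{95709}{594514} - 3289 = - \frac{1955260837}{594514}$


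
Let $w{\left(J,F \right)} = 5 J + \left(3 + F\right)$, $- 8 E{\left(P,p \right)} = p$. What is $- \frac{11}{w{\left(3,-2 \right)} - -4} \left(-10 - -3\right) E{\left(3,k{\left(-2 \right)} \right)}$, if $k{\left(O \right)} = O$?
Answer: $\frac{77}{80} \approx 0.9625$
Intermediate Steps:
$E{\left(P,p \right)} = - \frac{p}{8}$
$w{\left(J,F \right)} = 3 + F + 5 J$
$- \frac{11}{w{\left(3,-2 \right)} - -4} \left(-10 - -3\right) E{\left(3,k{\left(-2 \right)} \right)} = - \frac{11}{\left(3 - 2 + 5 \cdot 3\right) - -4} \left(-10 - -3\right) \left(\left(- \frac{1}{8}\right) \left(-2\right)\right) = - \frac{11}{\left(3 - 2 + 15\right) + 4} \left(-10 + 3\right) \frac{1}{4} = - \frac{11}{16 + 4} \left(-7\right) \frac{1}{4} = - \frac{11}{20} \left(-7\right) \frac{1}{4} = \left(-11\right) \frac{1}{20} \left(-7\right) \frac{1}{4} = \left(- \frac{11}{20}\right) \left(-7\right) \frac{1}{4} = \frac{77}{20} \cdot \frac{1}{4} = \frac{77}{80}$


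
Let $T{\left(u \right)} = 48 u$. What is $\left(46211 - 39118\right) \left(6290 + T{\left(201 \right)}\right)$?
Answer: $113048234$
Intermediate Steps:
$\left(46211 - 39118\right) \left(6290 + T{\left(201 \right)}\right) = \left(46211 - 39118\right) \left(6290 + 48 \cdot 201\right) = 7093 \left(6290 + 9648\right) = 7093 \cdot 15938 = 113048234$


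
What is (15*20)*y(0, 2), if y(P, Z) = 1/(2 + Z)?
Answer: 75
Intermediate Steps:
(15*20)*y(0, 2) = (15*20)/(2 + 2) = 300/4 = 300*(¼) = 75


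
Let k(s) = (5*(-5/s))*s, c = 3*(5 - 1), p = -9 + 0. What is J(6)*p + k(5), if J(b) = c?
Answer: -133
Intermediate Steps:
p = -9
c = 12 (c = 3*4 = 12)
k(s) = -25 (k(s) = (-25/s)*s = -25)
J(b) = 12
J(6)*p + k(5) = 12*(-9) - 25 = -108 - 25 = -133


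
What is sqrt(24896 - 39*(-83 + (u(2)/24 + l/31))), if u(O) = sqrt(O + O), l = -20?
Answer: sqrt(108227479)/62 ≈ 167.79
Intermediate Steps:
u(O) = sqrt(2)*sqrt(O) (u(O) = sqrt(2*O) = sqrt(2)*sqrt(O))
sqrt(24896 - 39*(-83 + (u(2)/24 + l/31))) = sqrt(24896 - 39*(-83 + ((sqrt(2)*sqrt(2))/24 - 20/31))) = sqrt(24896 - 39*(-83 + (2*(1/24) - 20*1/31))) = sqrt(24896 - 39*(-83 + (1/12 - 20/31))) = sqrt(24896 - 39*(-83 - 209/372)) = sqrt(24896 - 39*(-31085/372)) = sqrt(24896 + 404105/124) = sqrt(3491209/124) = sqrt(108227479)/62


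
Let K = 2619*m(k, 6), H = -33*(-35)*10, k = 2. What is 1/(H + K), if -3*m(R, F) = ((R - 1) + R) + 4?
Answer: 1/5439 ≈ 0.00018386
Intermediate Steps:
H = 11550 (H = 1155*10 = 11550)
m(R, F) = -1 - 2*R/3 (m(R, F) = -(((R - 1) + R) + 4)/3 = -(((-1 + R) + R) + 4)/3 = -((-1 + 2*R) + 4)/3 = -(3 + 2*R)/3 = -1 - 2*R/3)
K = -6111 (K = 2619*(-1 - 2/3*2) = 2619*(-1 - 4/3) = 2619*(-7/3) = -6111)
1/(H + K) = 1/(11550 - 6111) = 1/5439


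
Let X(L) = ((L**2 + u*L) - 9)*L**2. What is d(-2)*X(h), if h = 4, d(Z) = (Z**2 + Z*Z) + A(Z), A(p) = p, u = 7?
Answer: 3360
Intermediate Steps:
d(Z) = Z + 2*Z**2 (d(Z) = (Z**2 + Z*Z) + Z = (Z**2 + Z**2) + Z = 2*Z**2 + Z = Z + 2*Z**2)
X(L) = L**2*(-9 + L**2 + 7*L) (X(L) = ((L**2 + 7*L) - 9)*L**2 = (-9 + L**2 + 7*L)*L**2 = L**2*(-9 + L**2 + 7*L))
d(-2)*X(h) = (-2*(1 + 2*(-2)))*(4**2*(-9 + 4**2 + 7*4)) = (-2*(1 - 4))*(16*(-9 + 16 + 28)) = (-2*(-3))*(16*35) = 6*560 = 3360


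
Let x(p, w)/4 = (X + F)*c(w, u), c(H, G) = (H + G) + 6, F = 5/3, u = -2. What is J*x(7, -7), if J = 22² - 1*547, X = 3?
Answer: 3528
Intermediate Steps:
F = 5/3 (F = 5*(⅓) = 5/3 ≈ 1.6667)
c(H, G) = 6 + G + H (c(H, G) = (G + H) + 6 = 6 + G + H)
J = -63 (J = 484 - 547 = -63)
x(p, w) = 224/3 + 56*w/3 (x(p, w) = 4*((3 + 5/3)*(6 - 2 + w)) = 4*(14*(4 + w)/3) = 4*(56/3 + 14*w/3) = 224/3 + 56*w/3)
J*x(7, -7) = -63*(224/3 + (56/3)*(-7)) = -63*(224/3 - 392/3) = -63*(-56) = 3528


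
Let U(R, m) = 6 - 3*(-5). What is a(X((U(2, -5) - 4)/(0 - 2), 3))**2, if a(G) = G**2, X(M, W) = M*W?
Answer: 6765201/16 ≈ 4.2283e+5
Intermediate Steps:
U(R, m) = 21 (U(R, m) = 6 + 15 = 21)
a(X((U(2, -5) - 4)/(0 - 2), 3))**2 = ((((21 - 4)/(0 - 2))*3)**2)**2 = (((17/(-2))*3)**2)**2 = (((17*(-1/2))*3)**2)**2 = ((-17/2*3)**2)**2 = ((-51/2)**2)**2 = (2601/4)**2 = 6765201/16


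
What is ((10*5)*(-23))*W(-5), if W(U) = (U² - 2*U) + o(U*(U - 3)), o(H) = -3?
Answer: -36800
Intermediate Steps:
W(U) = -3 + U² - 2*U (W(U) = (U² - 2*U) - 3 = -3 + U² - 2*U)
((10*5)*(-23))*W(-5) = ((10*5)*(-23))*(-3 + (-5)² - 2*(-5)) = (50*(-23))*(-3 + 25 + 10) = -1150*32 = -36800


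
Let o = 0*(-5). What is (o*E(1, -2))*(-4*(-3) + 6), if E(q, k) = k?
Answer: 0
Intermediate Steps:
o = 0
(o*E(1, -2))*(-4*(-3) + 6) = (0*(-2))*(-4*(-3) + 6) = 0*(12 + 6) = 0*18 = 0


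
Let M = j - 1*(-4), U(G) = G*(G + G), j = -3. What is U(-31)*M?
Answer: 1922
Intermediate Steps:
U(G) = 2*G**2 (U(G) = G*(2*G) = 2*G**2)
M = 1 (M = -3 - 1*(-4) = -3 + 4 = 1)
U(-31)*M = (2*(-31)**2)*1 = (2*961)*1 = 1922*1 = 1922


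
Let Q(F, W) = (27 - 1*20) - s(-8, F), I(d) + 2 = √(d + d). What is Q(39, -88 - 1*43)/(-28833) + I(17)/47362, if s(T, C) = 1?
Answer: -8139/32514013 + √34/47362 ≈ -0.00012721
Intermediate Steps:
I(d) = -2 + √2*√d (I(d) = -2 + √(d + d) = -2 + √(2*d) = -2 + √2*√d)
Q(F, W) = 6 (Q(F, W) = (27 - 1*20) - 1*1 = (27 - 20) - 1 = 7 - 1 = 6)
Q(39, -88 - 1*43)/(-28833) + I(17)/47362 = 6/(-28833) + (-2 + √2*√17)/47362 = 6*(-1/28833) + (-2 + √34)*(1/47362) = -2/9611 + (-1/23681 + √34/47362) = -8139/32514013 + √34/47362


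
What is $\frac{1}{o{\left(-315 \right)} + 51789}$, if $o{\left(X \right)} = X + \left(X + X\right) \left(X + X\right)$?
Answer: $\frac{1}{448374} \approx 2.2303 \cdot 10^{-6}$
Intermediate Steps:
$o{\left(X \right)} = X + 4 X^{2}$ ($o{\left(X \right)} = X + 2 X 2 X = X + 4 X^{2}$)
$\frac{1}{o{\left(-315 \right)} + 51789} = \frac{1}{- 315 \left(1 + 4 \left(-315\right)\right) + 51789} = \frac{1}{- 315 \left(1 - 1260\right) + 51789} = \frac{1}{\left(-315\right) \left(-1259\right) + 51789} = \frac{1}{396585 + 51789} = \frac{1}{448374}$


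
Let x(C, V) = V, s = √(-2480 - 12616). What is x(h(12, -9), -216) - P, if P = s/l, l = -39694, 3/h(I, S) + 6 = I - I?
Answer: -216 + I*√3774/19847 ≈ -216.0 + 0.0030953*I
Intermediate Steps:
h(I, S) = -½ (h(I, S) = 3/(-6 + (I - I)) = 3/(-6 + 0) = 3/(-6) = 3*(-⅙) = -½)
s = 2*I*√3774 (s = √(-15096) = 2*I*√3774 ≈ 122.87*I)
P = -I*√3774/19847 (P = (2*I*√3774)/(-39694) = (2*I*√3774)*(-1/39694) = -I*√3774/19847 ≈ -0.0030953*I)
x(h(12, -9), -216) - P = -216 - (-1)*I*√3774/19847 = -216 + I*√3774/19847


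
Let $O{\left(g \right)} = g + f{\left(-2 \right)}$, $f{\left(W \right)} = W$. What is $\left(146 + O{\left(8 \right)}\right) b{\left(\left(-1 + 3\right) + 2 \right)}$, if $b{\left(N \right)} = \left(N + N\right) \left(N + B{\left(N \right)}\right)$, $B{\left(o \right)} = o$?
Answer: $9728$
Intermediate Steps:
$O{\left(g \right)} = -2 + g$ ($O{\left(g \right)} = g - 2 = -2 + g$)
$b{\left(N \right)} = 4 N^{2}$ ($b{\left(N \right)} = \left(N + N\right) \left(N + N\right) = 2 N 2 N = 4 N^{2}$)
$\left(146 + O{\left(8 \right)}\right) b{\left(\left(-1 + 3\right) + 2 \right)} = \left(146 + \left(-2 + 8\right)\right) 4 \left(\left(-1 + 3\right) + 2\right)^{2} = \left(146 + 6\right) 4 \left(2 + 2\right)^{2} = 152 \cdot 4 \cdot 4^{2} = 152 \cdot 4 \cdot 16 = 152 \cdot 64 = 9728$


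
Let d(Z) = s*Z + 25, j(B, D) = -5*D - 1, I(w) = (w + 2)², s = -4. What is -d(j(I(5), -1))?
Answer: -9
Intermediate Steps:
I(w) = (2 + w)²
j(B, D) = -1 - 5*D
d(Z) = 25 - 4*Z (d(Z) = -4*Z + 25 = 25 - 4*Z)
-d(j(I(5), -1)) = -(25 - 4*(-1 - 5*(-1))) = -(25 - 4*(-1 + 5)) = -(25 - 4*4) = -(25 - 16) = -1*9 = -9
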